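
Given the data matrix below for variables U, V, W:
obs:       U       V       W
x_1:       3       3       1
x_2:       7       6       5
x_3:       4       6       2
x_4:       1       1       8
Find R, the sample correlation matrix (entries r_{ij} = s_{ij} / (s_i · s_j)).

Step 1 — column means:
  mean(U) = (3 + 7 + 4 + 1) / 4 = 15/4 = 3.75
  mean(V) = (3 + 6 + 6 + 1) / 4 = 16/4 = 4
  mean(W) = (1 + 5 + 2 + 8) / 4 = 16/4 = 4

Step 2 — sample variances and covariances s[i,j] = (1/(n-1)) · Σ_k (x_{k,i} - mean_i) · (x_{k,j} - mean_j), with n-1 = 3:
  s[U,U] = ((-0.75)·(-0.75) + (3.25)·(3.25) + (0.25)·(0.25) + (-2.75)·(-2.75)) / 3 = 18.75/3 = 6.25
  s[U,V] = ((-0.75)·(-1) + (3.25)·(2) + (0.25)·(2) + (-2.75)·(-3)) / 3 = 16/3 = 5.3333
  s[U,W] = ((-0.75)·(-3) + (3.25)·(1) + (0.25)·(-2) + (-2.75)·(4)) / 3 = -6/3 = -2
  s[V,V] = ((-1)·(-1) + (2)·(2) + (2)·(2) + (-3)·(-3)) / 3 = 18/3 = 6
  s[V,W] = ((-1)·(-3) + (2)·(1) + (2)·(-2) + (-3)·(4)) / 3 = -11/3 = -3.6667
  s[W,W] = ((-3)·(-3) + (1)·(1) + (-2)·(-2) + (4)·(4)) / 3 = 30/3 = 10
  Sample standard deviations s_i = √(s[i,i]):
  s(U) = √(6.25) = 2.5
  s(V) = √(6) = 2.4495
  s(W) = √(10) = 3.1623

Step 3 — r_{ij} = s_{ij} / (s_i · s_j):
  r[U,U] = 1 (diagonal).
  r[U,V] = 5.3333 / (2.5 · 2.4495) = 5.3333 / 6.1237 = 0.8709
  r[U,W] = -2 / (2.5 · 3.1623) = -2 / 7.9057 = -0.253
  r[V,V] = 1 (diagonal).
  r[V,W] = -3.6667 / (2.4495 · 3.1623) = -3.6667 / 7.746 = -0.4734
  r[W,W] = 1 (diagonal).

R is symmetric with unit diagonal. Assembling:

R = [[1, 0.8709, -0.253],
 [0.8709, 1, -0.4734],
 [-0.253, -0.4734, 1]]


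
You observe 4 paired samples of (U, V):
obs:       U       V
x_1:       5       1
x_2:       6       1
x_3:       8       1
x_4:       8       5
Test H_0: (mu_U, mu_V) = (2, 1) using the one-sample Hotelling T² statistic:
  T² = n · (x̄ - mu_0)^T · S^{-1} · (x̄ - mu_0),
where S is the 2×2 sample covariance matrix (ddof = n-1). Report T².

Step 1 — sample mean vector:
  mean(U) = (5 + 6 + 8 + 8) / 4 = 27/4 = 6.75
  mean(V) = (1 + 1 + 1 + 5) / 4 = 8/4 = 2
  x̄ = (6.75, 2),  deviation x̄ - mu_0 = (6.75, 2) - (2, 1) = (4.75, 1).

Step 2 — sample covariance matrix, S[i,j] = (1/(n-1)) · Σ_k (x_{k,i} - mean_i) · (x_{k,j} - mean_j), divisor n-1 = 3:
  S[U,U] = ((-1.75)·(-1.75) + (-0.75)·(-0.75) + (1.25)·(1.25) + (1.25)·(1.25)) / 3 = 6.75/3 = 2.25
  S[U,V] = ((-1.75)·(-1) + (-0.75)·(-1) + (1.25)·(-1) + (1.25)·(3)) / 3 = 5/3 = 1.6667
  S[V,V] = ((-1)·(-1) + (-1)·(-1) + (-1)·(-1) + (3)·(3)) / 3 = 12/3 = 4
  S = [[2.25, 1.6667],
 [1.6667, 4]].

Step 3 — invert S. det(S) = 2.25·4 - (1.6667)² = 6.2222.
  S^{-1} = (1/det) · [[d, -b], [-b, a]] = [[0.6429, -0.2679],
 [-0.2679, 0.3616]].

Step 4 — quadratic form (x̄ - mu_0)^T · S^{-1} · (x̄ - mu_0):
  S^{-1} · (x̄ - mu_0) = (2.7857, -0.9107),
  (x̄ - mu_0)^T · [...] = (4.75)·(2.7857) + (1)·(-0.9107) = 12.3214.

Step 5 — scale by n: T² = 4 · 12.3214 = 49.2857.

T² ≈ 49.2857


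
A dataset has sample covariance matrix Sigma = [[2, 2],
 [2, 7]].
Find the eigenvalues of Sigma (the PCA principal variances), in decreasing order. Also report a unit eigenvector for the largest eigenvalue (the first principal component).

Step 1 — characteristic polynomial of 2×2 Sigma:
  det(Sigma - λI) = λ² - trace · λ + det = 0.
  trace = 2 + 7 = 9, det = 2·7 - (2)² = 10.
Step 2 — discriminant:
  Δ = trace² - 4·det = 81 - 40 = 41.
Step 3 — eigenvalues:
  λ = (trace ± √Δ)/2 = (9 ± 6.4031)/2,
  λ_1 = 7.7016,  λ_2 = 1.2984.

Step 4 — unit eigenvector for λ_1: solve (Sigma - λ_1 I)v = 0. First row:
  (2 - 7.7016)·v_x + (2)·v_y = 0, i.e. (-5.7016)·v_x + (2)·v_y = 0,
  so v ∝ (b, λ_1 - a) = (2, 5.7016) = u.
  ||u|| = √((2)² + (5.7016)²) = √(36.5078) ≈ 6.0422,
  v_1 = u/||u|| ≈ (0.331, 0.9436) (||v_1|| = 1).

λ_1 = 7.7016,  λ_2 = 1.2984;  v_1 ≈ (0.331, 0.9436)


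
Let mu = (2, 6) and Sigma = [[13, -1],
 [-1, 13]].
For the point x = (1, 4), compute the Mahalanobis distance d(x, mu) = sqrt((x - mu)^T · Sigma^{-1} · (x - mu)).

Step 1 — centre the observation: (x - mu) = (-1, -2).

Step 2 — invert Sigma. det(Sigma) = 13·13 - (-1)² = 168.
  Sigma^{-1} = (1/det) · [[d, -b], [-b, a]] = [[0.0774, 0.006],
 [0.006, 0.0774]].

Step 3 — form the quadratic (x - mu)^T · Sigma^{-1} · (x - mu):
  Sigma^{-1} · (x - mu) = (-0.0893, -0.1607).
  (x - mu)^T · [Sigma^{-1} · (x - mu)] = (-1)·(-0.0893) + (-2)·(-0.1607) = 0.4107.

Step 4 — take square root: d = √(0.4107) ≈ 0.6409.

d(x, mu) = √(0.4107) ≈ 0.6409


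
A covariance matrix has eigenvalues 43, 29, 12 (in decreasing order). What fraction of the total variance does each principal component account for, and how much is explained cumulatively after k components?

Step 1 — total variance = trace(Sigma) = Σ λ_i = 43 + 29 + 12 = 84.

Step 2 — fraction explained by component i = λ_i / Σ λ:
  PC1: 43/84 = 0.5119
  PC2: 29/84 = 0.3452
  PC3: 12/84 = 0.1429

Step 3 — cumulative fraction after k components = (λ_1 + ... + λ_k) / Σ λ:
  k = 1: 43/84 = 0.5119
  k = 2: (43 + 29)/84 = 72/84 = 0.8571
  k = 3: (43 + 29 + 12)/84 = 84/84 = 1

Summary (fraction, with percent):

explained: PC1 0.5119 (51.19%), PC2 0.3452 (34.52%), PC3 0.1429 (14.29%);  cumulative: 0.5119, 0.8571, 1


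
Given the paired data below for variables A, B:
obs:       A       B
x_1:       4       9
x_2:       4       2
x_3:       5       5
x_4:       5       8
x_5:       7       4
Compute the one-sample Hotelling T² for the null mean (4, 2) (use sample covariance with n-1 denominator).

Step 1 — sample mean vector:
  mean(A) = (4 + 4 + 5 + 5 + 7) / 5 = 25/5 = 5
  mean(B) = (9 + 2 + 5 + 8 + 4) / 5 = 28/5 = 5.6
  x̄ = (5, 5.6),  deviation x̄ - mu_0 = (5, 5.6) - (4, 2) = (1, 3.6).

Step 2 — sample covariance matrix, S[i,j] = (1/(n-1)) · Σ_k (x_{k,i} - mean_i) · (x_{k,j} - mean_j), divisor n-1 = 4:
  S[A,A] = ((-1)·(-1) + (-1)·(-1) + (0)·(0) + (0)·(0) + (2)·(2)) / 4 = 6/4 = 1.5
  S[A,B] = ((-1)·(3.4) + (-1)·(-3.6) + (0)·(-0.6) + (0)·(2.4) + (2)·(-1.6)) / 4 = -3/4 = -0.75
  S[B,B] = ((3.4)·(3.4) + (-3.6)·(-3.6) + (-0.6)·(-0.6) + (2.4)·(2.4) + (-1.6)·(-1.6)) / 4 = 33.2/4 = 8.3
  S = [[1.5, -0.75],
 [-0.75, 8.3]].

Step 3 — invert S. det(S) = 1.5·8.3 - (-0.75)² = 11.8875.
  S^{-1} = (1/det) · [[d, -b], [-b, a]] = [[0.6982, 0.0631],
 [0.0631, 0.1262]].

Step 4 — quadratic form (x̄ - mu_0)^T · S^{-1} · (x̄ - mu_0):
  S^{-1} · (x̄ - mu_0) = (0.9253, 0.5174),
  (x̄ - mu_0)^T · [...] = (1)·(0.9253) + (3.6)·(0.5174) = 2.7878.

Step 5 — scale by n: T² = 5 · 2.7878 = 13.939.

T² ≈ 13.939


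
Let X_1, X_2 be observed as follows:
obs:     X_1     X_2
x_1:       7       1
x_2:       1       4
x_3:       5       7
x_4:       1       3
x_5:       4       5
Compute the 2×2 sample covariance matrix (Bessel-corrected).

Step 1 — column means:
  mean(X_1) = (7 + 1 + 5 + 1 + 4) / 5 = 18/5 = 3.6
  mean(X_2) = (1 + 4 + 7 + 3 + 5) / 5 = 20/5 = 4

Step 2 — sample covariance S[i,j] = (1/(n-1)) · Σ_k (x_{k,i} - mean_i) · (x_{k,j} - mean_j), with n-1 = 4.
  S[X_1,X_1] = ((3.4)·(3.4) + (-2.6)·(-2.6) + (1.4)·(1.4) + (-2.6)·(-2.6) + (0.4)·(0.4)) / 4 = 27.2/4 = 6.8
  S[X_1,X_2] = ((3.4)·(-3) + (-2.6)·(0) + (1.4)·(3) + (-2.6)·(-1) + (0.4)·(1)) / 4 = -3/4 = -0.75
  S[X_2,X_2] = ((-3)·(-3) + (0)·(0) + (3)·(3) + (-1)·(-1) + (1)·(1)) / 4 = 20/4 = 5

S is symmetric (S[j,i] = S[i,j]). Assembling:

S = [[6.8, -0.75],
 [-0.75, 5]]


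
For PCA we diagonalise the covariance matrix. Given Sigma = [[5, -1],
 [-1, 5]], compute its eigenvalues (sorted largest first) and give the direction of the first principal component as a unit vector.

Step 1 — characteristic polynomial of 2×2 Sigma:
  det(Sigma - λI) = λ² - trace · λ + det = 0.
  trace = 5 + 5 = 10, det = 5·5 - (-1)² = 24.
Step 2 — discriminant:
  Δ = trace² - 4·det = 100 - 96 = 4.
Step 3 — eigenvalues:
  λ = (trace ± √Δ)/2 = (10 ± 2)/2,
  λ_1 = 6,  λ_2 = 4.

Step 4 — unit eigenvector for λ_1: solve (Sigma - λ_1 I)v = 0. First row:
  (5 - 6)·v_x + (-1)·v_y = 0, i.e. (-1)·v_x + (-1)·v_y = 0,
  so v ∝ (b, λ_1 - a) = (-1, 1); multiply by -1 so the first entry is positive: u = (1, -1).
  ||u|| = √((1)² + (-1)²) = √(2) ≈ 1.4142,
  v_1 = u/||u|| ≈ (0.7071, -0.7071) (||v_1|| = 1).

λ_1 = 6,  λ_2 = 4;  v_1 ≈ (0.7071, -0.7071)


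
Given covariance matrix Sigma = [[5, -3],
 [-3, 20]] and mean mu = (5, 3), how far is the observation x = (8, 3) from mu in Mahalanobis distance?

Step 1 — centre the observation: (x - mu) = (3, 0).

Step 2 — invert Sigma. det(Sigma) = 5·20 - (-3)² = 91.
  Sigma^{-1} = (1/det) · [[d, -b], [-b, a]] = [[0.2198, 0.033],
 [0.033, 0.0549]].

Step 3 — form the quadratic (x - mu)^T · Sigma^{-1} · (x - mu):
  Sigma^{-1} · (x - mu) = (0.6593, 0.0989).
  (x - mu)^T · [Sigma^{-1} · (x - mu)] = (3)·(0.6593) + (0)·(0.0989) = 1.978.

Step 4 — take square root: d = √(1.978) ≈ 1.4064.

d(x, mu) = √(1.978) ≈ 1.4064


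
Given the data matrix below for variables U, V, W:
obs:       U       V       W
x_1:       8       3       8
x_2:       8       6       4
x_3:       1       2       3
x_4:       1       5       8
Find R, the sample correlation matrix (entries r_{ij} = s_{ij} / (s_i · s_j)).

Step 1 — column means:
  mean(U) = (8 + 8 + 1 + 1) / 4 = 18/4 = 4.5
  mean(V) = (3 + 6 + 2 + 5) / 4 = 16/4 = 4
  mean(W) = (8 + 4 + 3 + 8) / 4 = 23/4 = 5.75

Step 2 — sample variances and covariances s[i,j] = (1/(n-1)) · Σ_k (x_{k,i} - mean_i) · (x_{k,j} - mean_j), with n-1 = 3:
  s[U,U] = ((3.5)·(3.5) + (3.5)·(3.5) + (-3.5)·(-3.5) + (-3.5)·(-3.5)) / 3 = 49/3 = 16.3333
  s[U,V] = ((3.5)·(-1) + (3.5)·(2) + (-3.5)·(-2) + (-3.5)·(1)) / 3 = 7/3 = 2.3333
  s[U,W] = ((3.5)·(2.25) + (3.5)·(-1.75) + (-3.5)·(-2.75) + (-3.5)·(2.25)) / 3 = 3.5/3 = 1.1667
  s[V,V] = ((-1)·(-1) + (2)·(2) + (-2)·(-2) + (1)·(1)) / 3 = 10/3 = 3.3333
  s[V,W] = ((-1)·(2.25) + (2)·(-1.75) + (-2)·(-2.75) + (1)·(2.25)) / 3 = 2/3 = 0.6667
  s[W,W] = ((2.25)·(2.25) + (-1.75)·(-1.75) + (-2.75)·(-2.75) + (2.25)·(2.25)) / 3 = 20.75/3 = 6.9167
  Sample standard deviations s_i = √(s[i,i]):
  s(U) = √(16.3333) = 4.0415
  s(V) = √(3.3333) = 1.8257
  s(W) = √(6.9167) = 2.63

Step 3 — r_{ij} = s_{ij} / (s_i · s_j):
  r[U,U] = 1 (diagonal).
  r[U,V] = 2.3333 / (4.0415 · 1.8257) = 2.3333 / 7.3786 = 0.3162
  r[U,W] = 1.1667 / (4.0415 · 2.63) = 1.1667 / 10.6288 = 0.1098
  r[V,V] = 1 (diagonal).
  r[V,W] = 0.6667 / (1.8257 · 2.63) = 0.6667 / 4.8016 = 0.1388
  r[W,W] = 1 (diagonal).

R is symmetric with unit diagonal. Assembling:

R = [[1, 0.3162, 0.1098],
 [0.3162, 1, 0.1388],
 [0.1098, 0.1388, 1]]


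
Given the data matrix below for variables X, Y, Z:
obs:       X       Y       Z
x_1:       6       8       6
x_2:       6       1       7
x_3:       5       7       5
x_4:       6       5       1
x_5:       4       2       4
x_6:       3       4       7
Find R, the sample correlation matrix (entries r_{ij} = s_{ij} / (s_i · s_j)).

Step 1 — column means:
  mean(X) = (6 + 6 + 5 + 6 + 4 + 3) / 6 = 30/6 = 5
  mean(Y) = (8 + 1 + 7 + 5 + 2 + 4) / 6 = 27/6 = 4.5
  mean(Z) = (6 + 7 + 5 + 1 + 4 + 7) / 6 = 30/6 = 5

Step 2 — sample variances and covariances s[i,j] = (1/(n-1)) · Σ_k (x_{k,i} - mean_i) · (x_{k,j} - mean_j), with n-1 = 5:
  s[X,X] = ((1)·(1) + (1)·(1) + (0)·(0) + (1)·(1) + (-1)·(-1) + (-2)·(-2)) / 5 = 8/5 = 1.6
  s[X,Y] = ((1)·(3.5) + (1)·(-3.5) + (0)·(2.5) + (1)·(0.5) + (-1)·(-2.5) + (-2)·(-0.5)) / 5 = 4/5 = 0.8
  s[X,Z] = ((1)·(1) + (1)·(2) + (0)·(0) + (1)·(-4) + (-1)·(-1) + (-2)·(2)) / 5 = -4/5 = -0.8
  s[Y,Y] = ((3.5)·(3.5) + (-3.5)·(-3.5) + (2.5)·(2.5) + (0.5)·(0.5) + (-2.5)·(-2.5) + (-0.5)·(-0.5)) / 5 = 37.5/5 = 7.5
  s[Y,Z] = ((3.5)·(1) + (-3.5)·(2) + (2.5)·(0) + (0.5)·(-4) + (-2.5)·(-1) + (-0.5)·(2)) / 5 = -4/5 = -0.8
  s[Z,Z] = ((1)·(1) + (2)·(2) + (0)·(0) + (-4)·(-4) + (-1)·(-1) + (2)·(2)) / 5 = 26/5 = 5.2
  Sample standard deviations s_i = √(s[i,i]):
  s(X) = √(1.6) = 1.2649
  s(Y) = √(7.5) = 2.7386
  s(Z) = √(5.2) = 2.2804

Step 3 — r_{ij} = s_{ij} / (s_i · s_j):
  r[X,X] = 1 (diagonal).
  r[X,Y] = 0.8 / (1.2649 · 2.7386) = 0.8 / 3.4641 = 0.2309
  r[X,Z] = -0.8 / (1.2649 · 2.2804) = -0.8 / 2.8844 = -0.2774
  r[Y,Y] = 1 (diagonal).
  r[Y,Z] = -0.8 / (2.7386 · 2.2804) = -0.8 / 6.245 = -0.1281
  r[Z,Z] = 1 (diagonal).

R is symmetric with unit diagonal. Assembling:

R = [[1, 0.2309, -0.2774],
 [0.2309, 1, -0.1281],
 [-0.2774, -0.1281, 1]]


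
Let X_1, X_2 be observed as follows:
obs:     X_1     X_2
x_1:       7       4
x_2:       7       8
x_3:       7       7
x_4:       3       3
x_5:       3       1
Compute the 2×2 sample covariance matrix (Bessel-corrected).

Step 1 — column means:
  mean(X_1) = (7 + 7 + 7 + 3 + 3) / 5 = 27/5 = 5.4
  mean(X_2) = (4 + 8 + 7 + 3 + 1) / 5 = 23/5 = 4.6

Step 2 — sample covariance S[i,j] = (1/(n-1)) · Σ_k (x_{k,i} - mean_i) · (x_{k,j} - mean_j), with n-1 = 4.
  S[X_1,X_1] = ((1.6)·(1.6) + (1.6)·(1.6) + (1.6)·(1.6) + (-2.4)·(-2.4) + (-2.4)·(-2.4)) / 4 = 19.2/4 = 4.8
  S[X_1,X_2] = ((1.6)·(-0.6) + (1.6)·(3.4) + (1.6)·(2.4) + (-2.4)·(-1.6) + (-2.4)·(-3.6)) / 4 = 20.8/4 = 5.2
  S[X_2,X_2] = ((-0.6)·(-0.6) + (3.4)·(3.4) + (2.4)·(2.4) + (-1.6)·(-1.6) + (-3.6)·(-3.6)) / 4 = 33.2/4 = 8.3

S is symmetric (S[j,i] = S[i,j]). Assembling:

S = [[4.8, 5.2],
 [5.2, 8.3]]


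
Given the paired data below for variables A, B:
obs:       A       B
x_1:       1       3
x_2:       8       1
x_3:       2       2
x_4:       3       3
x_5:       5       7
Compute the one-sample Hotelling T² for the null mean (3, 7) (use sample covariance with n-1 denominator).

Step 1 — sample mean vector:
  mean(A) = (1 + 8 + 2 + 3 + 5) / 5 = 19/5 = 3.8
  mean(B) = (3 + 1 + 2 + 3 + 7) / 5 = 16/5 = 3.2
  x̄ = (3.8, 3.2),  deviation x̄ - mu_0 = (3.8, 3.2) - (3, 7) = (0.8, -3.8).

Step 2 — sample covariance matrix, S[i,j] = (1/(n-1)) · Σ_k (x_{k,i} - mean_i) · (x_{k,j} - mean_j), divisor n-1 = 4:
  S[A,A] = ((-2.8)·(-2.8) + (4.2)·(4.2) + (-1.8)·(-1.8) + (-0.8)·(-0.8) + (1.2)·(1.2)) / 4 = 30.8/4 = 7.7
  S[A,B] = ((-2.8)·(-0.2) + (4.2)·(-2.2) + (-1.8)·(-1.2) + (-0.8)·(-0.2) + (1.2)·(3.8)) / 4 = -1.8/4 = -0.45
  S[B,B] = ((-0.2)·(-0.2) + (-2.2)·(-2.2) + (-1.2)·(-1.2) + (-0.2)·(-0.2) + (3.8)·(3.8)) / 4 = 20.8/4 = 5.2
  S = [[7.7, -0.45],
 [-0.45, 5.2]].

Step 3 — invert S. det(S) = 7.7·5.2 - (-0.45)² = 39.8375.
  S^{-1} = (1/det) · [[d, -b], [-b, a]] = [[0.1305, 0.0113],
 [0.0113, 0.1933]].

Step 4 — quadratic form (x̄ - mu_0)^T · S^{-1} · (x̄ - mu_0):
  S^{-1} · (x̄ - mu_0) = (0.0615, -0.7254),
  (x̄ - mu_0)^T · [...] = (0.8)·(0.0615) + (-3.8)·(-0.7254) = 2.8059.

Step 5 — scale by n: T² = 5 · 2.8059 = 14.0295.

T² ≈ 14.0295


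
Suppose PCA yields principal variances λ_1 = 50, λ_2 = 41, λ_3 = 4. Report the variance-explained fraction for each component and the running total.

Step 1 — total variance = trace(Sigma) = Σ λ_i = 50 + 41 + 4 = 95.

Step 2 — fraction explained by component i = λ_i / Σ λ:
  PC1: 50/95 = 0.5263
  PC2: 41/95 = 0.4316
  PC3: 4/95 = 0.0421

Step 3 — cumulative fraction after k components = (λ_1 + ... + λ_k) / Σ λ:
  k = 1: 50/95 = 0.5263
  k = 2: (50 + 41)/95 = 91/95 = 0.9579
  k = 3: (50 + 41 + 4)/95 = 95/95 = 1

Summary (fraction, with percent):

explained: PC1 0.5263 (52.63%), PC2 0.4316 (43.16%), PC3 0.0421 (4.21%);  cumulative: 0.5263, 0.9579, 1


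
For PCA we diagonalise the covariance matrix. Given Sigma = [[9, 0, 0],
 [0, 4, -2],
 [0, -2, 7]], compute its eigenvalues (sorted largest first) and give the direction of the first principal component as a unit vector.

Step 1 — characteristic polynomial p(λ) = det(λI - Sigma) = λ³ - tr·λ² + c_1·λ - det, where tr = trace, c_1 = sum of the principal 2×2 minors, det = det(Sigma):
  tr = 9 + 4 + 7 = 20,
  c_1 = (9·4 - (0)²) + (9·7 - (0)²) + (4·7 - (-2)²) = 36 + 63 + 24 = 123,
  det = 9·(4·7 - (-2)²) - (0)·((0)·7 - (-2)·(0)) + (0)·((0)·(-2) - 4·(0)) = 9·(24) - (0)·(0) + (0)·(0) = 216.
  So p(λ) = λ³ - 20λ² + 123λ - 216.
Step 2 — look for an integer root (rational root theorem: any rational root is an integer divisor of 216). Testing λ = 3:
  p(3) = 27 - 180 + 369 - 216 = 0  ✓
  Dividing out (λ - 3): p(λ) = (λ - 3)(λ² - 17λ + 72).
Step 3 — remaining eigenvalues from the quadratic λ² - 17λ + 72 = 0:
  Δ = 17² - 4·72 = 289 - 288 = 1,  λ = (17 ± √1)/2 = (17 ± 1)/2 = 9 or 8.
  Sorted: λ_1 = 9,  λ_2 = 8,  λ_3 = 3  (check: sum = 20 = tr ✓).

Step 4 — unit eigenvector for λ_1 = 9: v spans the null space of (Sigma - λ_1 I), whose rows are
  r_1 = (0, 0, 0),  r_2 = (0, -5, -2),  r_3 = (0, -2, -2).
  v is orthogonal to every row, so take v ∝ r_2 × r_3 = ((-5)·(-2) - (-2)·(-2), (-2)·(0) - (0)·(-2), (0)·(-2) - (-5)·(0)) = (6, 0, 0).
  Rescale (divide by 6): u = (1, 0, 0).
  ||u|| = √((1)² + (0)² + (0)²) = √(1) = 1,  v_1 = u/||u|| ≈ (1, 0, 0) (||v_1|| = 1).

λ_1 = 9,  λ_2 = 8,  λ_3 = 3;  v_1 ≈ (1, 0, 0)


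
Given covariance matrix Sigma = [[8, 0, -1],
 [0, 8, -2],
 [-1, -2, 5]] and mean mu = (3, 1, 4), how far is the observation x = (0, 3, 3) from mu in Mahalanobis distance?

Step 1 — centre the observation: (x - mu) = (-3, 2, -1).

Step 2 — invert Sigma (cofactor / det for 3×3, or solve directly):
  Sigma^{-1} = [[0.1286, 0.0071, 0.0286],
 [0.0071, 0.1393, 0.0571],
 [0.0286, 0.0571, 0.2286]].

Step 3 — form the quadratic (x - mu)^T · Sigma^{-1} · (x - mu):
  Sigma^{-1} · (x - mu) = (-0.4, 0.2, -0.2).
  (x - mu)^T · [Sigma^{-1} · (x - mu)] = (-3)·(-0.4) + (2)·(0.2) + (-1)·(-0.2) = 1.8.

Step 4 — take square root: d = √(1.8) ≈ 1.3416.

d(x, mu) = √(1.8) ≈ 1.3416


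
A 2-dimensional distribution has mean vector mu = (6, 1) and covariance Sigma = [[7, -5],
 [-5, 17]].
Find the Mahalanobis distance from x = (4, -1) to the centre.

Step 1 — centre the observation: (x - mu) = (-2, -2).

Step 2 — invert Sigma. det(Sigma) = 7·17 - (-5)² = 94.
  Sigma^{-1} = (1/det) · [[d, -b], [-b, a]] = [[0.1809, 0.0532],
 [0.0532, 0.0745]].

Step 3 — form the quadratic (x - mu)^T · Sigma^{-1} · (x - mu):
  Sigma^{-1} · (x - mu) = (-0.4681, -0.2553).
  (x - mu)^T · [Sigma^{-1} · (x - mu)] = (-2)·(-0.4681) + (-2)·(-0.2553) = 1.4468.

Step 4 — take square root: d = √(1.4468) ≈ 1.2028.

d(x, mu) = √(1.4468) ≈ 1.2028


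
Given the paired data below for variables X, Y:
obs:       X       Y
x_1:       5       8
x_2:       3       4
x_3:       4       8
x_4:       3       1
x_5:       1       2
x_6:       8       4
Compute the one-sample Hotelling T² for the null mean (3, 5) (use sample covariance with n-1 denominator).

Step 1 — sample mean vector:
  mean(X) = (5 + 3 + 4 + 3 + 1 + 8) / 6 = 24/6 = 4
  mean(Y) = (8 + 4 + 8 + 1 + 2 + 4) / 6 = 27/6 = 4.5
  x̄ = (4, 4.5),  deviation x̄ - mu_0 = (4, 4.5) - (3, 5) = (1, -0.5).

Step 2 — sample covariance matrix, S[i,j] = (1/(n-1)) · Σ_k (x_{k,i} - mean_i) · (x_{k,j} - mean_j), divisor n-1 = 5:
  S[X,X] = ((1)·(1) + (-1)·(-1) + (0)·(0) + (-1)·(-1) + (-3)·(-3) + (4)·(4)) / 5 = 28/5 = 5.6
  S[X,Y] = ((1)·(3.5) + (-1)·(-0.5) + (0)·(3.5) + (-1)·(-3.5) + (-3)·(-2.5) + (4)·(-0.5)) / 5 = 13/5 = 2.6
  S[Y,Y] = ((3.5)·(3.5) + (-0.5)·(-0.5) + (3.5)·(3.5) + (-3.5)·(-3.5) + (-2.5)·(-2.5) + (-0.5)·(-0.5)) / 5 = 43.5/5 = 8.7
  S = [[5.6, 2.6],
 [2.6, 8.7]].

Step 3 — invert S. det(S) = 5.6·8.7 - (2.6)² = 41.96.
  S^{-1} = (1/det) · [[d, -b], [-b, a]] = [[0.2073, -0.062],
 [-0.062, 0.1335]].

Step 4 — quadratic form (x̄ - mu_0)^T · S^{-1} · (x̄ - mu_0):
  S^{-1} · (x̄ - mu_0) = (0.2383, -0.1287),
  (x̄ - mu_0)^T · [...] = (1)·(0.2383) + (-0.5)·(-0.1287) = 0.3027.

Step 5 — scale by n: T² = 6 · 0.3027 = 1.816.

T² ≈ 1.816


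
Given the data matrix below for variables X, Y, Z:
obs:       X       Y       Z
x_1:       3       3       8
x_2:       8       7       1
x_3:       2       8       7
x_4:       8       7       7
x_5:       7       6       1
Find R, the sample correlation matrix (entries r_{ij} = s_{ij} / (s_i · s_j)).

Step 1 — column means:
  mean(X) = (3 + 8 + 2 + 8 + 7) / 5 = 28/5 = 5.6
  mean(Y) = (3 + 7 + 8 + 7 + 6) / 5 = 31/5 = 6.2
  mean(Z) = (8 + 1 + 7 + 7 + 1) / 5 = 24/5 = 4.8

Step 2 — sample variances and covariances s[i,j] = (1/(n-1)) · Σ_k (x_{k,i} - mean_i) · (x_{k,j} - mean_j), with n-1 = 4:
  s[X,X] = ((-2.6)·(-2.6) + (2.4)·(2.4) + (-3.6)·(-3.6) + (2.4)·(2.4) + (1.4)·(1.4)) / 4 = 33.2/4 = 8.3
  s[X,Y] = ((-2.6)·(-3.2) + (2.4)·(0.8) + (-3.6)·(1.8) + (2.4)·(0.8) + (1.4)·(-0.2)) / 4 = 5.4/4 = 1.35
  s[X,Z] = ((-2.6)·(3.2) + (2.4)·(-3.8) + (-3.6)·(2.2) + (2.4)·(2.2) + (1.4)·(-3.8)) / 4 = -25.4/4 = -6.35
  s[Y,Y] = ((-3.2)·(-3.2) + (0.8)·(0.8) + (1.8)·(1.8) + (0.8)·(0.8) + (-0.2)·(-0.2)) / 4 = 14.8/4 = 3.7
  s[Y,Z] = ((-3.2)·(3.2) + (0.8)·(-3.8) + (1.8)·(2.2) + (0.8)·(2.2) + (-0.2)·(-3.8)) / 4 = -6.8/4 = -1.7
  s[Z,Z] = ((3.2)·(3.2) + (-3.8)·(-3.8) + (2.2)·(2.2) + (2.2)·(2.2) + (-3.8)·(-3.8)) / 4 = 48.8/4 = 12.2
  Sample standard deviations s_i = √(s[i,i]):
  s(X) = √(8.3) = 2.881
  s(Y) = √(3.7) = 1.9235
  s(Z) = √(12.2) = 3.4928

Step 3 — r_{ij} = s_{ij} / (s_i · s_j):
  r[X,X] = 1 (diagonal).
  r[X,Y] = 1.35 / (2.881 · 1.9235) = 1.35 / 5.5417 = 0.2436
  r[X,Z] = -6.35 / (2.881 · 3.4928) = -6.35 / 10.0628 = -0.631
  r[Y,Y] = 1 (diagonal).
  r[Y,Z] = -1.7 / (1.9235 · 3.4928) = -1.7 / 6.7186 = -0.253
  r[Z,Z] = 1 (diagonal).

R is symmetric with unit diagonal. Assembling:

R = [[1, 0.2436, -0.631],
 [0.2436, 1, -0.253],
 [-0.631, -0.253, 1]]


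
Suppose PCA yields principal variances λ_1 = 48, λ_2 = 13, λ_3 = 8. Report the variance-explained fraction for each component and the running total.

Step 1 — total variance = trace(Sigma) = Σ λ_i = 48 + 13 + 8 = 69.

Step 2 — fraction explained by component i = λ_i / Σ λ:
  PC1: 48/69 = 0.6957
  PC2: 13/69 = 0.1884
  PC3: 8/69 = 0.1159

Step 3 — cumulative fraction after k components = (λ_1 + ... + λ_k) / Σ λ:
  k = 1: 48/69 = 0.6957
  k = 2: (48 + 13)/69 = 61/69 = 0.8841
  k = 3: (48 + 13 + 8)/69 = 69/69 = 1

Summary (fraction, with percent):

explained: PC1 0.6957 (69.57%), PC2 0.1884 (18.84%), PC3 0.1159 (11.59%);  cumulative: 0.6957, 0.8841, 1


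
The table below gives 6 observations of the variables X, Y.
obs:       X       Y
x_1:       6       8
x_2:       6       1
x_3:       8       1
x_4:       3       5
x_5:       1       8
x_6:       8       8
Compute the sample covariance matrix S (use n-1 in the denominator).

Step 1 — column means:
  mean(X) = (6 + 6 + 8 + 3 + 1 + 8) / 6 = 32/6 = 5.3333
  mean(Y) = (8 + 1 + 1 + 5 + 8 + 8) / 6 = 31/6 = 5.1667

Step 2 — sample covariance S[i,j] = (1/(n-1)) · Σ_k (x_{k,i} - mean_i) · (x_{k,j} - mean_j), with n-1 = 5.
  S[X,X] = ((0.6667)·(0.6667) + (0.6667)·(0.6667) + (2.6667)·(2.6667) + (-2.3333)·(-2.3333) + (-4.3333)·(-4.3333) + (2.6667)·(2.6667)) / 5 = 39.3333/5 = 7.8667
  S[X,Y] = ((0.6667)·(2.8333) + (0.6667)·(-4.1667) + (2.6667)·(-4.1667) + (-2.3333)·(-0.1667) + (-4.3333)·(2.8333) + (2.6667)·(2.8333)) / 5 = -16.3333/5 = -3.2667
  S[Y,Y] = ((2.8333)·(2.8333) + (-4.1667)·(-4.1667) + (-4.1667)·(-4.1667) + (-0.1667)·(-0.1667) + (2.8333)·(2.8333) + (2.8333)·(2.8333)) / 5 = 58.8333/5 = 11.7667

S is symmetric (S[j,i] = S[i,j]). Assembling:

S = [[7.8667, -3.2667],
 [-3.2667, 11.7667]]


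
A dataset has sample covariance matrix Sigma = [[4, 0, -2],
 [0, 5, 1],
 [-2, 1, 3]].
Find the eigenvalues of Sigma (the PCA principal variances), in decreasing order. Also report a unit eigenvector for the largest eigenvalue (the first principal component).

Step 1 — characteristic polynomial p(λ) = det(λI - Sigma) = λ³ - tr·λ² + c_1·λ - det, where tr = trace, c_1 = sum of the principal 2×2 minors, det = det(Sigma):
  tr = 4 + 5 + 3 = 12,
  c_1 = (4·5 - (0)²) + (4·3 - (-2)²) + (5·3 - (1)²) = 20 + 8 + 14 = 42,
  det = 4·(5·3 - (1)²) - (0)·((0)·3 - (1)·(-2)) + (-2)·((0)·(1) - 5·(-2)) = 4·(14) - (0)·(2) + (-2)·(10) = 36.
  So p(λ) = λ³ - 12λ² + 42λ - 36.
Step 2 — look for an integer root (rational root theorem: any rational root is an integer divisor of 36). Testing λ = 6:
  p(6) = 216 - 432 + 252 - 36 = 0  ✓
  Dividing out (λ - 6): p(λ) = (λ - 6)(λ² - 6λ + 6).
Step 3 — remaining eigenvalues from the quadratic λ² - 6λ + 6 = 0:
  Δ = 6² - 4·6 = 36 - 24 = 12,  λ = (6 ± √12)/2 = (6 ± 3.4641)/2 ≈ 4.7321 or 1.2679.
  Sorted: λ_1 = 6,  λ_2 = 4.7321,  λ_3 = 1.2679  (check: sum = 12 = tr ✓).

Step 4 — unit eigenvector for λ_1 = 6: v spans the null space of (Sigma - λ_1 I), whose rows are
  r_1 = (-2, 0, -2),  r_2 = (0, -1, 1),  r_3 = (-2, 1, -3).
  v is orthogonal to every row, so take v ∝ r_1 × r_2 = ((0)·(1) - (-2)·(-1), (-2)·(0) - (-2)·(1), (-2)·(-1) - (0)·(0)) = (-2, 2, 2).
  Rescale (divide by 2; multiply by -1 so the first nonzero entry is positive): u = (1, -1, -1).
  ||u|| = √((1)² + (-1)² + (-1)²) = √(3) ≈ 1.7321,  v_1 = u/||u|| ≈ (0.5774, -0.5774, -0.5774) (||v_1|| = 1).

λ_1 = 6,  λ_2 = 4.7321,  λ_3 = 1.2679;  v_1 ≈ (0.5774, -0.5774, -0.5774)


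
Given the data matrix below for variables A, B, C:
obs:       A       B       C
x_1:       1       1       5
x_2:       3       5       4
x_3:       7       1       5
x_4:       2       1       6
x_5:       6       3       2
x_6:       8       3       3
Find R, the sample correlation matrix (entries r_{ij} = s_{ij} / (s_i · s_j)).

Step 1 — column means:
  mean(A) = (1 + 3 + 7 + 2 + 6 + 8) / 6 = 27/6 = 4.5
  mean(B) = (1 + 5 + 1 + 1 + 3 + 3) / 6 = 14/6 = 2.3333
  mean(C) = (5 + 4 + 5 + 6 + 2 + 3) / 6 = 25/6 = 4.1667

Step 2 — sample variances and covariances s[i,j] = (1/(n-1)) · Σ_k (x_{k,i} - mean_i) · (x_{k,j} - mean_j), with n-1 = 5:
  s[A,A] = ((-3.5)·(-3.5) + (-1.5)·(-1.5) + (2.5)·(2.5) + (-2.5)·(-2.5) + (1.5)·(1.5) + (3.5)·(3.5)) / 5 = 41.5/5 = 8.3
  s[A,B] = ((-3.5)·(-1.3333) + (-1.5)·(2.6667) + (2.5)·(-1.3333) + (-2.5)·(-1.3333) + (1.5)·(0.6667) + (3.5)·(0.6667)) / 5 = 4/5 = 0.8
  s[A,C] = ((-3.5)·(0.8333) + (-1.5)·(-0.1667) + (2.5)·(0.8333) + (-2.5)·(1.8333) + (1.5)·(-2.1667) + (3.5)·(-1.1667)) / 5 = -12.5/5 = -2.5
  s[B,B] = ((-1.3333)·(-1.3333) + (2.6667)·(2.6667) + (-1.3333)·(-1.3333) + (-1.3333)·(-1.3333) + (0.6667)·(0.6667) + (0.6667)·(0.6667)) / 5 = 13.3333/5 = 2.6667
  s[B,C] = ((-1.3333)·(0.8333) + (2.6667)·(-0.1667) + (-1.3333)·(0.8333) + (-1.3333)·(1.8333) + (0.6667)·(-2.1667) + (0.6667)·(-1.1667)) / 5 = -7.3333/5 = -1.4667
  s[C,C] = ((0.8333)·(0.8333) + (-0.1667)·(-0.1667) + (0.8333)·(0.8333) + (1.8333)·(1.8333) + (-2.1667)·(-2.1667) + (-1.1667)·(-1.1667)) / 5 = 10.8333/5 = 2.1667
  Sample standard deviations s_i = √(s[i,i]):
  s(A) = √(8.3) = 2.881
  s(B) = √(2.6667) = 1.633
  s(C) = √(2.1667) = 1.472

Step 3 — r_{ij} = s_{ij} / (s_i · s_j):
  r[A,A] = 1 (diagonal).
  r[A,B] = 0.8 / (2.881 · 1.633) = 0.8 / 4.7046 = 0.17
  r[A,C] = -2.5 / (2.881 · 1.472) = -2.5 / 4.2407 = -0.5895
  r[B,B] = 1 (diagonal).
  r[B,C] = -1.4667 / (1.633 · 1.472) = -1.4667 / 2.4037 = -0.6102
  r[C,C] = 1 (diagonal).

R is symmetric with unit diagonal. Assembling:

R = [[1, 0.17, -0.5895],
 [0.17, 1, -0.6102],
 [-0.5895, -0.6102, 1]]


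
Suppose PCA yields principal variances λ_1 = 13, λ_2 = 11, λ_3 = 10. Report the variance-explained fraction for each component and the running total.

Step 1 — total variance = trace(Sigma) = Σ λ_i = 13 + 11 + 10 = 34.

Step 2 — fraction explained by component i = λ_i / Σ λ:
  PC1: 13/34 = 0.3824
  PC2: 11/34 = 0.3235
  PC3: 10/34 = 0.2941

Step 3 — cumulative fraction after k components = (λ_1 + ... + λ_k) / Σ λ:
  k = 1: 13/34 = 0.3824
  k = 2: (13 + 11)/34 = 24/34 = 0.7059
  k = 3: (13 + 11 + 10)/34 = 34/34 = 1

Summary (fraction, with percent):

explained: PC1 0.3824 (38.24%), PC2 0.3235 (32.35%), PC3 0.2941 (29.41%);  cumulative: 0.3824, 0.7059, 1


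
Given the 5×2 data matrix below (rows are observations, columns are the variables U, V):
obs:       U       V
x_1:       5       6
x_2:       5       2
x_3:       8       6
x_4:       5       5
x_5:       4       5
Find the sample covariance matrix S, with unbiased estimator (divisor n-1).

Step 1 — column means:
  mean(U) = (5 + 5 + 8 + 5 + 4) / 5 = 27/5 = 5.4
  mean(V) = (6 + 2 + 6 + 5 + 5) / 5 = 24/5 = 4.8

Step 2 — sample covariance S[i,j] = (1/(n-1)) · Σ_k (x_{k,i} - mean_i) · (x_{k,j} - mean_j), with n-1 = 4.
  S[U,U] = ((-0.4)·(-0.4) + (-0.4)·(-0.4) + (2.6)·(2.6) + (-0.4)·(-0.4) + (-1.4)·(-1.4)) / 4 = 9.2/4 = 2.3
  S[U,V] = ((-0.4)·(1.2) + (-0.4)·(-2.8) + (2.6)·(1.2) + (-0.4)·(0.2) + (-1.4)·(0.2)) / 4 = 3.4/4 = 0.85
  S[V,V] = ((1.2)·(1.2) + (-2.8)·(-2.8) + (1.2)·(1.2) + (0.2)·(0.2) + (0.2)·(0.2)) / 4 = 10.8/4 = 2.7

S is symmetric (S[j,i] = S[i,j]). Assembling:

S = [[2.3, 0.85],
 [0.85, 2.7]]


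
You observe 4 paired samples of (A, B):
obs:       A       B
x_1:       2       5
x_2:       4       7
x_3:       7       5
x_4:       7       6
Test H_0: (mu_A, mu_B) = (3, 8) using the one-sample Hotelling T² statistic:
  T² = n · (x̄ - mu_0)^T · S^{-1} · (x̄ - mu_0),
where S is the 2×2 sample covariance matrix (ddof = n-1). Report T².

Step 1 — sample mean vector:
  mean(A) = (2 + 4 + 7 + 7) / 4 = 20/4 = 5
  mean(B) = (5 + 7 + 5 + 6) / 4 = 23/4 = 5.75
  x̄ = (5, 5.75),  deviation x̄ - mu_0 = (5, 5.75) - (3, 8) = (2, -2.25).

Step 2 — sample covariance matrix, S[i,j] = (1/(n-1)) · Σ_k (x_{k,i} - mean_i) · (x_{k,j} - mean_j), divisor n-1 = 3:
  S[A,A] = ((-3)·(-3) + (-1)·(-1) + (2)·(2) + (2)·(2)) / 3 = 18/3 = 6
  S[A,B] = ((-3)·(-0.75) + (-1)·(1.25) + (2)·(-0.75) + (2)·(0.25)) / 3 = 0/3 = 0
  S[B,B] = ((-0.75)·(-0.75) + (1.25)·(1.25) + (-0.75)·(-0.75) + (0.25)·(0.25)) / 3 = 2.75/3 = 0.9167
  S = [[6, 0],
 [0, 0.9167]].

Step 3 — invert S. det(S) = 6·0.9167 - (0)² = 5.5.
  S^{-1} = (1/det) · [[d, -b], [-b, a]] = [[0.1667, 0],
 [0, 1.0909]].

Step 4 — quadratic form (x̄ - mu_0)^T · S^{-1} · (x̄ - mu_0):
  S^{-1} · (x̄ - mu_0) = (0.3333, -2.4545),
  (x̄ - mu_0)^T · [...] = (2)·(0.3333) + (-2.25)·(-2.4545) = 6.1894.

Step 5 — scale by n: T² = 4 · 6.1894 = 24.7576.

T² ≈ 24.7576


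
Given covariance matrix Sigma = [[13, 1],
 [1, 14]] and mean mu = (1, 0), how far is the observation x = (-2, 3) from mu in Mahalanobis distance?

Step 1 — centre the observation: (x - mu) = (-3, 3).

Step 2 — invert Sigma. det(Sigma) = 13·14 - (1)² = 181.
  Sigma^{-1} = (1/det) · [[d, -b], [-b, a]] = [[0.0773, -0.0055],
 [-0.0055, 0.0718]].

Step 3 — form the quadratic (x - mu)^T · Sigma^{-1} · (x - mu):
  Sigma^{-1} · (x - mu) = (-0.2486, 0.232).
  (x - mu)^T · [Sigma^{-1} · (x - mu)] = (-3)·(-0.2486) + (3)·(0.232) = 1.442.

Step 4 — take square root: d = √(1.442) ≈ 1.2008.

d(x, mu) = √(1.442) ≈ 1.2008


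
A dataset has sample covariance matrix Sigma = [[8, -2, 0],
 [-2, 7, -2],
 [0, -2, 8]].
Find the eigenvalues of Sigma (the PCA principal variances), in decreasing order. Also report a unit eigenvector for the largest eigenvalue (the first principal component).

Step 1 — characteristic polynomial p(λ) = det(λI - Sigma) = λ³ - tr·λ² + c_1·λ - det, where tr = trace, c_1 = sum of the principal 2×2 minors, det = det(Sigma):
  tr = 8 + 7 + 8 = 23,
  c_1 = (8·7 - (-2)²) + (8·8 - (0)²) + (7·8 - (-2)²) = 52 + 64 + 52 = 168,
  det = 8·(7·8 - (-2)²) - (-2)·((-2)·8 - (-2)·(0)) + (0)·((-2)·(-2) - 7·(0)) = 8·(52) - (-2)·(-16) + (0)·(4) = 384.
  So p(λ) = λ³ - 23λ² + 168λ - 384.
Step 2 — look for an integer root (rational root theorem: any rational root is an integer divisor of 384). Testing λ = 8:
  p(8) = 512 - 1472 + 1344 - 384 = 0  ✓
  Dividing out (λ - 8): p(λ) = (λ - 8)(λ² - 15λ + 48).
Step 3 — remaining eigenvalues from the quadratic λ² - 15λ + 48 = 0:
  Δ = 15² - 4·48 = 225 - 192 = 33,  λ = (15 ± √33)/2 = (15 ± 5.7446)/2 ≈ 10.3723 or 4.6277.
  Sorted: λ_1 = 10.3723,  λ_2 = 8,  λ_3 = 4.6277  (check: sum = 23 = tr ✓).

Step 4 — unit eigenvector for λ_1 ≈ 10.3723: v spans the null space of (Sigma - λ_1 I), whose rows are
  r_1 = (-2.3723, -2, 0),  r_2 = (-2, -3.3723, -2),  r_3 = (0, -2, -2.3723).
  v is orthogonal to every row, so take v ∝ r_1 × r_2 = ((-2)·(-2) - (0)·(-3.3723), (0)·(-2) - (-2.3723)·(-2), (-2.3723)·(-3.3723) - (-2)·(-2)) ≈ (4, -4.7446, 4).
  Let u = (4, -4.7446, 4).
  ||u|| = √((4)² + (-4.7446)² + (4)²) = √(54.5109) ≈ 7.3831,  v_1 = u/||u|| ≈ (0.5418, -0.6426, 0.5418) (||v_1|| = 1).

λ_1 = 10.3723,  λ_2 = 8,  λ_3 = 4.6277;  v_1 ≈ (0.5418, -0.6426, 0.5418)


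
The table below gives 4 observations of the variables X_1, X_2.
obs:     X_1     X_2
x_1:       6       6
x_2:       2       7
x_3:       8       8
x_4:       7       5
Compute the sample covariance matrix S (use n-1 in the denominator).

Step 1 — column means:
  mean(X_1) = (6 + 2 + 8 + 7) / 4 = 23/4 = 5.75
  mean(X_2) = (6 + 7 + 8 + 5) / 4 = 26/4 = 6.5

Step 2 — sample covariance S[i,j] = (1/(n-1)) · Σ_k (x_{k,i} - mean_i) · (x_{k,j} - mean_j), with n-1 = 3.
  S[X_1,X_1] = ((0.25)·(0.25) + (-3.75)·(-3.75) + (2.25)·(2.25) + (1.25)·(1.25)) / 3 = 20.75/3 = 6.9167
  S[X_1,X_2] = ((0.25)·(-0.5) + (-3.75)·(0.5) + (2.25)·(1.5) + (1.25)·(-1.5)) / 3 = -0.5/3 = -0.1667
  S[X_2,X_2] = ((-0.5)·(-0.5) + (0.5)·(0.5) + (1.5)·(1.5) + (-1.5)·(-1.5)) / 3 = 5/3 = 1.6667

S is symmetric (S[j,i] = S[i,j]). Assembling:

S = [[6.9167, -0.1667],
 [-0.1667, 1.6667]]


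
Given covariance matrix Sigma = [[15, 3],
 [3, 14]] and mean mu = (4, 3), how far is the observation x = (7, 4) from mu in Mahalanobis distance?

Step 1 — centre the observation: (x - mu) = (3, 1).

Step 2 — invert Sigma. det(Sigma) = 15·14 - (3)² = 201.
  Sigma^{-1} = (1/det) · [[d, -b], [-b, a]] = [[0.0697, -0.0149],
 [-0.0149, 0.0746]].

Step 3 — form the quadratic (x - mu)^T · Sigma^{-1} · (x - mu):
  Sigma^{-1} · (x - mu) = (0.194, 0.0299).
  (x - mu)^T · [Sigma^{-1} · (x - mu)] = (3)·(0.194) + (1)·(0.0299) = 0.6119.

Step 4 — take square root: d = √(0.6119) ≈ 0.7823.

d(x, mu) = √(0.6119) ≈ 0.7823


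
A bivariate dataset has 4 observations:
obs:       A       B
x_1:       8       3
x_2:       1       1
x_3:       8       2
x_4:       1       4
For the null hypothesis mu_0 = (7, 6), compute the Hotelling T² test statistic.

Step 1 — sample mean vector:
  mean(A) = (8 + 1 + 8 + 1) / 4 = 18/4 = 4.5
  mean(B) = (3 + 1 + 2 + 4) / 4 = 10/4 = 2.5
  x̄ = (4.5, 2.5),  deviation x̄ - mu_0 = (4.5, 2.5) - (7, 6) = (-2.5, -3.5).

Step 2 — sample covariance matrix, S[i,j] = (1/(n-1)) · Σ_k (x_{k,i} - mean_i) · (x_{k,j} - mean_j), divisor n-1 = 3:
  S[A,A] = ((3.5)·(3.5) + (-3.5)·(-3.5) + (3.5)·(3.5) + (-3.5)·(-3.5)) / 3 = 49/3 = 16.3333
  S[A,B] = ((3.5)·(0.5) + (-3.5)·(-1.5) + (3.5)·(-0.5) + (-3.5)·(1.5)) / 3 = 0/3 = 0
  S[B,B] = ((0.5)·(0.5) + (-1.5)·(-1.5) + (-0.5)·(-0.5) + (1.5)·(1.5)) / 3 = 5/3 = 1.6667
  S = [[16.3333, 0],
 [0, 1.6667]].

Step 3 — invert S. det(S) = 16.3333·1.6667 - (0)² = 27.2222.
  S^{-1} = (1/det) · [[d, -b], [-b, a]] = [[0.0612, 0],
 [0, 0.6]].

Step 4 — quadratic form (x̄ - mu_0)^T · S^{-1} · (x̄ - mu_0):
  S^{-1} · (x̄ - mu_0) = (-0.1531, -2.1),
  (x̄ - mu_0)^T · [...] = (-2.5)·(-0.1531) + (-3.5)·(-2.1) = 7.7327.

Step 5 — scale by n: T² = 4 · 7.7327 = 30.9306.

T² ≈ 30.9306


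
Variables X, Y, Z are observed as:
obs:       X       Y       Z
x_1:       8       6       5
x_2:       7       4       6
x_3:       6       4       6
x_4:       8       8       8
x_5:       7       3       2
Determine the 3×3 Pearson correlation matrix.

Step 1 — column means:
  mean(X) = (8 + 7 + 6 + 8 + 7) / 5 = 36/5 = 7.2
  mean(Y) = (6 + 4 + 4 + 8 + 3) / 5 = 25/5 = 5
  mean(Z) = (5 + 6 + 6 + 8 + 2) / 5 = 27/5 = 5.4

Step 2 — sample variances and covariances s[i,j] = (1/(n-1)) · Σ_k (x_{k,i} - mean_i) · (x_{k,j} - mean_j), with n-1 = 4:
  s[X,X] = ((0.8)·(0.8) + (-0.2)·(-0.2) + (-1.2)·(-1.2) + (0.8)·(0.8) + (-0.2)·(-0.2)) / 4 = 2.8/4 = 0.7
  s[X,Y] = ((0.8)·(1) + (-0.2)·(-1) + (-1.2)·(-1) + (0.8)·(3) + (-0.2)·(-2)) / 4 = 5/4 = 1.25
  s[X,Z] = ((0.8)·(-0.4) + (-0.2)·(0.6) + (-1.2)·(0.6) + (0.8)·(2.6) + (-0.2)·(-3.4)) / 4 = 1.6/4 = 0.4
  s[Y,Y] = ((1)·(1) + (-1)·(-1) + (-1)·(-1) + (3)·(3) + (-2)·(-2)) / 4 = 16/4 = 4
  s[Y,Z] = ((1)·(-0.4) + (-1)·(0.6) + (-1)·(0.6) + (3)·(2.6) + (-2)·(-3.4)) / 4 = 13/4 = 3.25
  s[Z,Z] = ((-0.4)·(-0.4) + (0.6)·(0.6) + (0.6)·(0.6) + (2.6)·(2.6) + (-3.4)·(-3.4)) / 4 = 19.2/4 = 4.8
  Sample standard deviations s_i = √(s[i,i]):
  s(X) = √(0.7) = 0.8367
  s(Y) = √(4) = 2
  s(Z) = √(4.8) = 2.1909

Step 3 — r_{ij} = s_{ij} / (s_i · s_j):
  r[X,X] = 1 (diagonal).
  r[X,Y] = 1.25 / (0.8367 · 2) = 1.25 / 1.6733 = 0.747
  r[X,Z] = 0.4 / (0.8367 · 2.1909) = 0.4 / 1.833 = 0.2182
  r[Y,Y] = 1 (diagonal).
  r[Y,Z] = 3.25 / (2 · 2.1909) = 3.25 / 4.3818 = 0.7417
  r[Z,Z] = 1 (diagonal).

R is symmetric with unit diagonal. Assembling:

R = [[1, 0.747, 0.2182],
 [0.747, 1, 0.7417],
 [0.2182, 0.7417, 1]]


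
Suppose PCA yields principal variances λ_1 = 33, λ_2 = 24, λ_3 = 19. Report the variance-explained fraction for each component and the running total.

Step 1 — total variance = trace(Sigma) = Σ λ_i = 33 + 24 + 19 = 76.

Step 2 — fraction explained by component i = λ_i / Σ λ:
  PC1: 33/76 = 0.4342
  PC2: 24/76 = 0.3158
  PC3: 19/76 = 0.25

Step 3 — cumulative fraction after k components = (λ_1 + ... + λ_k) / Σ λ:
  k = 1: 33/76 = 0.4342
  k = 2: (33 + 24)/76 = 57/76 = 0.75
  k = 3: (33 + 24 + 19)/76 = 76/76 = 1

Summary (fraction, with percent):

explained: PC1 0.4342 (43.42%), PC2 0.3158 (31.58%), PC3 0.25 (25%);  cumulative: 0.4342, 0.75, 1


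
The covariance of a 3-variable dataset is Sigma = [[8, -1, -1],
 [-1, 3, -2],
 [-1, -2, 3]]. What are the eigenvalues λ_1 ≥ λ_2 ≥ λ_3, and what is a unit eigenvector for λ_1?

Step 1 — characteristic polynomial p(λ) = det(λI - Sigma) = λ³ - tr·λ² + c_1·λ - det, where tr = trace, c_1 = sum of the principal 2×2 minors, det = det(Sigma):
  tr = 8 + 3 + 3 = 14,
  c_1 = (8·3 - (-1)²) + (8·3 - (-1)²) + (3·3 - (-2)²) = 23 + 23 + 5 = 51,
  det = 8·(3·3 - (-2)²) - (-1)·((-1)·3 - (-2)·(-1)) + (-1)·((-1)·(-2) - 3·(-1)) = 8·(5) - (-1)·(-5) + (-1)·(5) = 30.
  So p(λ) = λ³ - 14λ² + 51λ - 30.
Step 2 — look for an integer root (rational root theorem: any rational root is an integer divisor of 30). Testing λ = 5:
  p(5) = 125 - 350 + 255 - 30 = 0  ✓
  Dividing out (λ - 5): p(λ) = (λ - 5)(λ² - 9λ + 6).
Step 3 — remaining eigenvalues from the quadratic λ² - 9λ + 6 = 0:
  Δ = 9² - 4·6 = 81 - 24 = 57,  λ = (9 ± √57)/2 = (9 ± 7.5498)/2 ≈ 8.2749 or 0.7251.
  Sorted: λ_1 = 8.2749,  λ_2 = 5,  λ_3 = 0.7251  (check: sum = 14 = tr ✓).

Step 4 — unit eigenvector for λ_1 ≈ 8.2749: v spans the null space of (Sigma - λ_1 I), whose rows are
  r_1 = (-0.2749, -1, -1),  r_2 = (-1, -5.2749, -2),  r_3 = (-1, -2, -5.2749).
  v is orthogonal to every row, so take v ∝ r_1 × r_2 = ((-1)·(-2) - (-1)·(-5.2749), (-1)·(-1) - (-0.2749)·(-2), (-0.2749)·(-5.2749) - (-1)·(-1)) ≈ (-3.2749, 0.4502, 0.4502).
  Rescale (multiply by -1 so the first nonzero entry is positive): u = (3.2749, -0.4502, -0.4502).
  ||u|| = √((3.2749)² + (-0.4502)² + (-0.4502)²) = √(11.1304) ≈ 3.3362,  v_1 = u/||u|| ≈ (0.9816, -0.1349, -0.1349) (||v_1|| = 1).

λ_1 = 8.2749,  λ_2 = 5,  λ_3 = 0.7251;  v_1 ≈ (0.9816, -0.1349, -0.1349)


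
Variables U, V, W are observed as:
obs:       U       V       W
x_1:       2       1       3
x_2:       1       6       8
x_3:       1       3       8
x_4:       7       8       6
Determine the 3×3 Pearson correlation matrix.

Step 1 — column means:
  mean(U) = (2 + 1 + 1 + 7) / 4 = 11/4 = 2.75
  mean(V) = (1 + 6 + 3 + 8) / 4 = 18/4 = 4.5
  mean(W) = (3 + 8 + 8 + 6) / 4 = 25/4 = 6.25

Step 2 — sample variances and covariances s[i,j] = (1/(n-1)) · Σ_k (x_{k,i} - mean_i) · (x_{k,j} - mean_j), with n-1 = 3:
  s[U,U] = ((-0.75)·(-0.75) + (-1.75)·(-1.75) + (-1.75)·(-1.75) + (4.25)·(4.25)) / 3 = 24.75/3 = 8.25
  s[U,V] = ((-0.75)·(-3.5) + (-1.75)·(1.5) + (-1.75)·(-1.5) + (4.25)·(3.5)) / 3 = 17.5/3 = 5.8333
  s[U,W] = ((-0.75)·(-3.25) + (-1.75)·(1.75) + (-1.75)·(1.75) + (4.25)·(-0.25)) / 3 = -4.75/3 = -1.5833
  s[V,V] = ((-3.5)·(-3.5) + (1.5)·(1.5) + (-1.5)·(-1.5) + (3.5)·(3.5)) / 3 = 29/3 = 9.6667
  s[V,W] = ((-3.5)·(-3.25) + (1.5)·(1.75) + (-1.5)·(1.75) + (3.5)·(-0.25)) / 3 = 10.5/3 = 3.5
  s[W,W] = ((-3.25)·(-3.25) + (1.75)·(1.75) + (1.75)·(1.75) + (-0.25)·(-0.25)) / 3 = 16.75/3 = 5.5833
  Sample standard deviations s_i = √(s[i,i]):
  s(U) = √(8.25) = 2.8723
  s(V) = √(9.6667) = 3.1091
  s(W) = √(5.5833) = 2.3629

Step 3 — r_{ij} = s_{ij} / (s_i · s_j):
  r[U,U] = 1 (diagonal).
  r[U,V] = 5.8333 / (2.8723 · 3.1091) = 5.8333 / 8.9303 = 0.6532
  r[U,W] = -1.5833 / (2.8723 · 2.3629) = -1.5833 / 6.7869 = -0.2333
  r[V,V] = 1 (diagonal).
  r[V,W] = 3.5 / (3.1091 · 2.3629) = 3.5 / 7.3466 = 0.4764
  r[W,W] = 1 (diagonal).

R is symmetric with unit diagonal. Assembling:

R = [[1, 0.6532, -0.2333],
 [0.6532, 1, 0.4764],
 [-0.2333, 0.4764, 1]]
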